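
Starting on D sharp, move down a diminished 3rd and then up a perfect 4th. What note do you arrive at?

A diminished third down from D# is B## (letter B, 2 semitones down).
A perfect fourth up from B## is E## (letter E, 5 semitones up).

E##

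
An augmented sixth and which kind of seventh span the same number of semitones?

minor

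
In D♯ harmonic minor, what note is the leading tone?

C##

Degree 7 takes the letter 6 steps above D, which is C.
In harmonic minor, degree 7 sits 11 semitones above the tonic. D# + 11 semitones is pitch class 2, spelled on C as C##.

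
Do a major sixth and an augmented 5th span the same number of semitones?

A major sixth spans 9 semitones; an augmented fifth spans 8.
The spans differ, so they are not enharmonic equivalents.

No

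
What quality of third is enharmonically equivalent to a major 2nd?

A major second spans 2 semitones.
A third spanning 2 semitones is diminished (the major third is 4).

diminished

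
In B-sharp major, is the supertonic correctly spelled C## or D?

Each scale degree takes a distinct letter name. Degree 2 of a scale on B must use the letter C.
C## and D are enharmonically the same pitch, but only C## uses the letter C, so it is the correct spelling here.

C##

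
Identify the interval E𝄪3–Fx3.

The letter names run E→F, a span of 1 letter step, so the interval is some kind of second.
E## to F## is 1 semitone. A major second is 2, so 1 makes it minor.

minor second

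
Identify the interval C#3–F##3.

The letter names run C→F, a span of 3 letter steps, so the interval is some kind of fourth.
C# to F## is 6 semitones. A perfect fourth is 5, so 6 makes it augmented.

augmented fourth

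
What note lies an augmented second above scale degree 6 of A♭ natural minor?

G

Scale degree 6 of Ab natural minor is Fb.
An augmented second (3 semitones) above Fb lands on the letter G, giving G.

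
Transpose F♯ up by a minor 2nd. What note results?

A second above F lands on the letter G.
A minor second spans 1 semitone, so F# moves to pitch class 7. On the letter G that is G.

G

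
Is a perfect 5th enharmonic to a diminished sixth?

A perfect fifth spans 7 semitones; a diminished sixth spans 7.
They are enharmonically equivalent.

Yes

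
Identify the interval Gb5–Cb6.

perfect fourth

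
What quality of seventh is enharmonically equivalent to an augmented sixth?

An augmented sixth spans 10 semitones.
A seventh spanning 10 semitones is minor (the major seventh is 11).

minor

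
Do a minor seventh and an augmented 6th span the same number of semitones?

Yes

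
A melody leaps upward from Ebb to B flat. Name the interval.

The letter names run E→B, a span of 4 letter steps, so the interval is some kind of fifth.
Ebb to Bb is 8 semitones. A perfect fifth is 7, so 8 makes it augmented.

augmented fifth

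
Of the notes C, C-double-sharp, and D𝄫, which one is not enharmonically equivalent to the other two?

In 12-tone equal temperament, enharmonic equivalents share a pitch class. C is pitch class 0; C## is pitch class 2; Dbb is pitch class 0.
C and Dbb share pitch class 0, while C## is pitch class 2.

C##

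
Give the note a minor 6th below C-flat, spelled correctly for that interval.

Eb

A sixth below C lands on the letter E.
A minor sixth spans 8 semitones, so Cb moves to pitch class 3. On the letter E that is Eb.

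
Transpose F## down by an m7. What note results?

F down a major seventh is Gb, so the target letter is G.
From F##, a minor seventh is 10 semitones down: G##.

G##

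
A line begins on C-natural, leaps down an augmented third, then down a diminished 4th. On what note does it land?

Eb

An augmented third down from C is Abb (letter A, 5 semitones down).
A diminished fourth down from Abb is Eb (letter E, 4 semitones down).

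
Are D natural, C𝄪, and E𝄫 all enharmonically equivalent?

D is pitch class 2; C## is pitch class 2; Ebb is pitch class 2.
All spellings map to pitch class 2, so they are enharmonically equivalent.

Yes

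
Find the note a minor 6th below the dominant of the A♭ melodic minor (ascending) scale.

G

The dominant of Ab melodic minor (ascending) is Eb.
A minor sixth (8 semitones) below Eb lands on the letter G, giving G.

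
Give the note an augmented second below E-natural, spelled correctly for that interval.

E down a major second is D, so the target letter is D.
From E, an augmented second is 3 semitones down: Db.

Db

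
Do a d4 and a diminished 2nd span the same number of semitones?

A diminished fourth spans 4 semitones; a diminished second spans 0.
The spans differ, so they are not enharmonic equivalents.

No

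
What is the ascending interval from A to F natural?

Counting letters A–B–C–D–E–F gives a sixth.
A→F = 8 semitones, 1 narrower than the major sixth (9), so minor.

minor sixth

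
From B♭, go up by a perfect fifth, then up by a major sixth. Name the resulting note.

D

A perfect fifth up from Bb is F (letter F, 7 semitones up).
A major sixth up from F is D (letter D, 9 semitones up).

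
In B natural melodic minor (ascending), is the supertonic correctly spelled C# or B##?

C#

Each scale degree takes a distinct letter name. Degree 2 of a scale on B must use the letter C.
C# and B## are enharmonically the same pitch, but only C# uses the letter C, so it is the correct spelling here.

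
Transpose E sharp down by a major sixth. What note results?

G#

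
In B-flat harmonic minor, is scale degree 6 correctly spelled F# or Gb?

Each scale degree takes a distinct letter name. Degree 6 of a scale on B must use the letter G.
Gb and F# are enharmonically the same pitch, but only Gb uses the letter G, so it is the correct spelling here.

Gb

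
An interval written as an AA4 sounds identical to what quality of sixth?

A doubly augmented fourth spans 7 semitones.
A sixth spanning 7 semitones is diminished (the major sixth is 9).

diminished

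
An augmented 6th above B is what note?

G##

B up a major sixth is G#, so the target letter is G.
From B, an augmented sixth is 10 semitones up: G##.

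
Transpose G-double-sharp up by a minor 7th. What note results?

A seventh above G lands on the letter F.
A minor seventh spans 10 semitones, so G## moves to pitch class 7. On the letter F that is F##.

F##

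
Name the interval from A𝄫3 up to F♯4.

doubly augmented sixth

The letter names run A→F, a span of 5 letter steps, so the interval is some kind of sixth.
Abb to F# is 11 semitones. A major sixth is 9, so 11 makes it doubly augmented.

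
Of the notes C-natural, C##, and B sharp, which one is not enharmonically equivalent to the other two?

In 12-tone equal temperament, enharmonic equivalents share a pitch class. C is pitch class 0; C## is pitch class 2; B# is pitch class 0.
C and B# share pitch class 0, while C## is pitch class 2.

C##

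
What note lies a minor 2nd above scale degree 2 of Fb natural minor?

Scale degree 2 of Fb natural minor is Gb.
A minor second (1 semitone) above Gb lands on the letter A, giving Abb.

Abb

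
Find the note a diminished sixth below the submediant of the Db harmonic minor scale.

The submediant of Db harmonic minor is Bbb.
A diminished sixth (7 semitones) below Bbb lands on the letter D, giving D.

D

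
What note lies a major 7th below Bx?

C##

A seventh below B lands on the letter C.
A major seventh spans 11 semitones, so B## moves to pitch class 2. On the letter C that is C##.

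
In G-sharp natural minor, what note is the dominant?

D#

The G# natural minor scale runs G# A# B C# D# E F#.
Degree 5 is D#.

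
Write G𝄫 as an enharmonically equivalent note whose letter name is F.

Gbb is pitch class 5. The letter F alone is pitch class 5.
Pitch class 5 on F needs no accidental: F.

F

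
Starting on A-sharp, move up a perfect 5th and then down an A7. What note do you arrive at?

F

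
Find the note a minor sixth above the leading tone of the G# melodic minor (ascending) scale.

D#

The leading tone of G# melodic minor (ascending) is F##.
A minor sixth (8 semitones) above F## lands on the letter D, giving D#.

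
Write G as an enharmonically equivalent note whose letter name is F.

F##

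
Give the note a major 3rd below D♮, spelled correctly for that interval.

Bb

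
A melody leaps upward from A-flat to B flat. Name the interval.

major second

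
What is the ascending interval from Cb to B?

augmented seventh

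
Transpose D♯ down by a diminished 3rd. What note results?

A third below D lands on the letter B.
A diminished third spans 2 semitones, so D# moves to pitch class 1. On the letter B that is B##.

B##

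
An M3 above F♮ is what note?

A

A third above F lands on the letter A.
A major third spans 4 semitones, so F moves to pitch class 9. On the letter A that is A.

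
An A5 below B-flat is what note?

Ebb

A fifth below B lands on the letter E.
An augmented fifth spans 8 semitones, so Bb moves to pitch class 2. On the letter E that is Ebb.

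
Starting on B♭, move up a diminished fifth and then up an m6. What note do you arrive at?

Dbb

A diminished fifth up from Bb is Fb (letter F, 6 semitones up).
A minor sixth up from Fb is Dbb (letter D, 8 semitones up).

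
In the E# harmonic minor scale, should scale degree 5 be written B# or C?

Each scale degree takes a distinct letter name. Degree 5 of a scale on E must use the letter B.
B# and C are enharmonically the same pitch, but only B# uses the letter B, so it is the correct spelling here.

B#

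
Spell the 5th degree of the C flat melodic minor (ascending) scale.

Degree 5 takes the letter 4 steps above C, which is G.
In melodic minor (ascending), degree 5 sits 7 semitones above the tonic. Cb + 7 semitones is pitch class 6, spelled on G as Gb.

Gb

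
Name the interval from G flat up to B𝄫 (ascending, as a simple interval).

minor third

Counting letters G–A–B gives a third.
Gb→Bbb = 3 semitones, 1 narrower than the major third (4), so minor.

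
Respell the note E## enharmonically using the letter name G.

Gb

E## is pitch class 6. The letter G alone is pitch class 7.
To reach pitch class 6 from G requires an offset of -1 semitone, i.e. flat: Gb.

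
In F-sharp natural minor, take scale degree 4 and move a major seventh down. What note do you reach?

C

Scale degree 4 of F# natural minor is B.
A major seventh (11 semitones) below B lands on the letter C, giving C.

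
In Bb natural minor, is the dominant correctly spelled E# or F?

Each scale degree takes a distinct letter name. Degree 5 of a scale on B must use the letter F.
F and E# are enharmonically the same pitch, but only F uses the letter F, so it is the correct spelling here.

F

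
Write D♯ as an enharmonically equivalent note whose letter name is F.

Fbb

D# is pitch class 3. The letter F alone is pitch class 5.
To reach pitch class 3 from F requires an offset of -2 semitones, i.e. double flat: Fbb.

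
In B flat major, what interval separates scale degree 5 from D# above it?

augmented sixth

Scale degree 5 of Bb major is F.
F up to D#: letters F→D make it a sixth; 10 semitones makes it augmented.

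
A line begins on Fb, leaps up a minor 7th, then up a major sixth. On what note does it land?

Cb

A minor seventh up from Fb is Ebb (letter E, 10 semitones up).
A major sixth up from Ebb is Cb (letter C, 9 semitones up).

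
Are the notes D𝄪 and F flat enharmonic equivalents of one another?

D## = pitch class 4 and Fb = pitch class 4 — the same pitch class, so they are enharmonic equivalents.

Yes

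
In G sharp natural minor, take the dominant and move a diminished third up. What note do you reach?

F

The dominant of G# natural minor is D#.
A diminished third (2 semitones) above D# lands on the letter F, giving F.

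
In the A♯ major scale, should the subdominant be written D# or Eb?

D#

Each scale degree takes a distinct letter name. Degree 4 of a scale on A must use the letter D.
D# and Eb are enharmonically the same pitch, but only D# uses the letter D, so it is the correct spelling here.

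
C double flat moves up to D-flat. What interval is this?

Counting letters C–D gives a second.
Cbb→Db = 3 semitones, 1 wider than the major second (2), so augmented.

augmented second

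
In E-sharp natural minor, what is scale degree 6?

The E# natural minor scale runs E# F## G# A# B# C# D#.
Degree 6 is C#.

C#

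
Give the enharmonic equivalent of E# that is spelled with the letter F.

F

Plain F sits at the same pitch as E#, so on the letter F the same pitch needs a natural: F.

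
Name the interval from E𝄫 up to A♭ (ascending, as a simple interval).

The letter names run E→A, a span of 3 letter steps, so the interval is some kind of fourth.
Ebb to Ab is 6 semitones. A perfect fourth is 5, so 6 makes it augmented.

augmented fourth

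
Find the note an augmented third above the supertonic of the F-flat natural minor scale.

B

The supertonic of Fb natural minor is Gb.
An augmented third (5 semitones) above Gb lands on the letter B, giving B.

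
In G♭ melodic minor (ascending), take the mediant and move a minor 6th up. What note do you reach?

The mediant of Gb melodic minor (ascending) is Bbb.
A minor sixth (8 semitones) above Bbb lands on the letter G, giving Gbb.

Gbb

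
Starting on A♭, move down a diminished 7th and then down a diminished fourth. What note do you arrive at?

F##

A diminished seventh down from Ab is B (letter B, 9 semitones down).
A diminished fourth down from B is F## (letter F, 4 semitones down).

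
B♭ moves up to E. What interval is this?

Counting letters B–C–D–E gives a fourth.
Bb→E = 6 semitones, 1 wider than the perfect fourth (5), so augmented.

augmented fourth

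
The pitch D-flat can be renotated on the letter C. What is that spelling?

Plain C sits 1 semitone below Db, so on the letter C the same pitch needs a sharp: C#.

C#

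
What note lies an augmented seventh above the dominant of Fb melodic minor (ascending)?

B

The dominant of Fb melodic minor (ascending) is Cb.
An augmented seventh (12 semitones) above Cb lands on the letter B, giving B.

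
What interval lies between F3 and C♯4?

augmented fifth

The letter names run F→C, a span of 4 letter steps, so the interval is some kind of fifth.
F to C# is 8 semitones. A perfect fifth is 7, so 8 makes it augmented.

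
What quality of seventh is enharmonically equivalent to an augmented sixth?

minor

An augmented sixth spans 10 semitones.
A seventh spanning 10 semitones is minor (the major seventh is 11).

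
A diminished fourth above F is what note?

F up a perfect fourth is Bb, so the target letter is B.
From F, a diminished fourth is 4 semitones up: Bbb.

Bbb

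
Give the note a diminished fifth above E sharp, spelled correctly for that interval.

B

E up a perfect fifth is B, so the target letter is B.
From E#, a diminished fifth is 6 semitones up: B.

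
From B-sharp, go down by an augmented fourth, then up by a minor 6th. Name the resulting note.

D

An augmented fourth down from B# is F# (letter F, 6 semitones down).
A minor sixth up from F# is D (letter D, 8 semitones up).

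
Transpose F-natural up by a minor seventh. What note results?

A seventh above F lands on the letter E.
A minor seventh spans 10 semitones, so F moves to pitch class 3. On the letter E that is Eb.

Eb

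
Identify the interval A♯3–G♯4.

Counting letters A–B–C–D–E–F–G gives a seventh.
A#→G# = 10 semitones, 1 narrower than the major seventh (11), so minor.

minor seventh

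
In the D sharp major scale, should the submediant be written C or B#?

B#

Each scale degree takes a distinct letter name. Degree 6 of a scale on D must use the letter B.
B# and C are enharmonically the same pitch, but only B# uses the letter B, so it is the correct spelling here.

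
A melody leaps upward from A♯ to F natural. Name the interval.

diminished sixth

The letter names run A→F, a span of 5 letter steps, so the interval is some kind of sixth.
A# to F is 7 semitones. A major sixth is 9, so 7 makes it diminished.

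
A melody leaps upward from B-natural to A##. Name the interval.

Counting letters B–C–D–E–F–G–A gives a seventh.
B→A## = 12 semitones, 1 wider than the major seventh (11), so augmented.

augmented seventh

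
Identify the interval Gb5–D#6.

doubly augmented fifth

The letter names run G→D, a span of 4 letter steps, so the interval is some kind of fifth.
Gb to D# is 9 semitones. A perfect fifth is 7, so 9 makes it doubly augmented.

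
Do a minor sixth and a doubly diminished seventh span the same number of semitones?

Yes

A minor sixth spans 8 semitones; a doubly diminished seventh spans 8.
They are enharmonically equivalent.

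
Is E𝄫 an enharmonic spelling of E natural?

Two spellings are enharmonically equivalent only if they share a pitch class.
Here Ebb → 2, E → 4; 2 ≠ 4, so they are not.

No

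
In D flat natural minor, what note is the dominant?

Degree 5 takes the letter 4 steps above D, which is A.
In natural minor, degree 5 sits 7 semitones above the tonic. Db + 7 semitones is pitch class 8, spelled on A as Ab.

Ab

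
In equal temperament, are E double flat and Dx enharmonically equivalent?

No

Ebb is pitch class 2; D## is pitch class 4.
The pitch classes differ (2 vs. 4), so they are not enharmonic equivalents.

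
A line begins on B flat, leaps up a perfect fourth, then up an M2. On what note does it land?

F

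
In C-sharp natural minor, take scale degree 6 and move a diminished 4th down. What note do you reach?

E#

Scale degree 6 of C# natural minor is A.
A diminished fourth (4 semitones) below A lands on the letter E, giving E#.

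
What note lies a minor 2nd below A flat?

G

A down a major second is G, so the target letter is G.
From Ab, a minor second is 1 semitone down: G.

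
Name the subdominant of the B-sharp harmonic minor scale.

E#

Degree 4 takes the letter 3 steps above B, which is E.
In harmonic minor, degree 4 sits 5 semitones above the tonic. B# + 5 semitones is pitch class 5, spelled on E as E#.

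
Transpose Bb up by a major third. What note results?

B up a major third is D#, so the target letter is D.
From Bb, a major third is 4 semitones up: D.

D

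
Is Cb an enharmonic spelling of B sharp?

No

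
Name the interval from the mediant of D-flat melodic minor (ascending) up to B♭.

The mediant of Db melodic minor (ascending) is Fb.
Fb up to Bb: letters F→B make it a fourth; 6 semitones makes it augmented.

augmented fourth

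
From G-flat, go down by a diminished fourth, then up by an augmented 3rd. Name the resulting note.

F##

A diminished fourth down from Gb is D (letter D, 4 semitones down).
An augmented third up from D is F## (letter F, 5 semitones up).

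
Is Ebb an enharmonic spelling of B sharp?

No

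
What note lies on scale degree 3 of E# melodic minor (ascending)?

G#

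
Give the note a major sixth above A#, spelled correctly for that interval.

F##

A sixth above A lands on the letter F.
A major sixth spans 9 semitones, so A# moves to pitch class 7. On the letter F that is F##.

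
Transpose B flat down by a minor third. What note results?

B down a major third is G, so the target letter is G.
From Bb, a minor third is 3 semitones down: G.

G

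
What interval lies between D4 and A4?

The letter names run D→A, a span of 4 letter steps, so the interval is some kind of fifth.
D to A is 7 semitones. A perfect fifth is 7, so 7 makes it perfect.

perfect fifth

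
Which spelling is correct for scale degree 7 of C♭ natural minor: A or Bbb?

Bbb

Each scale degree takes a distinct letter name. Degree 7 of a scale on C must use the letter B.
Bbb and A are enharmonically the same pitch, but only Bbb uses the letter B, so it is the correct spelling here.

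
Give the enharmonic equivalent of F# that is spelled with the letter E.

E##

F# is pitch class 6. The letter E alone is pitch class 4.
To reach pitch class 6 from E requires an offset of +2 semitones, i.e. double sharp: E##.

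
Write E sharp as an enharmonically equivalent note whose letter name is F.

E# is pitch class 5. The letter F alone is pitch class 5.
Pitch class 5 on F needs no accidental: F.

F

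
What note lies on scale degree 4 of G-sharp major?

C#

Degree 4 takes the letter 3 steps above G, which is C.
In major, degree 4 sits 5 semitones above the tonic. G# + 5 semitones is pitch class 1, spelled on C as C#.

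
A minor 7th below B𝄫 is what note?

A seventh below B lands on the letter C.
A minor seventh spans 10 semitones, so Bbb moves to pitch class 11. On the letter C that is Cb.

Cb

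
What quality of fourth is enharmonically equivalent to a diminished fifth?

augmented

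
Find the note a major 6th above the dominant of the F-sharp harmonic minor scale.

The dominant of F# harmonic minor is C#.
A major sixth (9 semitones) above C# lands on the letter A, giving A#.

A#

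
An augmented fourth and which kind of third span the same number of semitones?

doubly augmented

An augmented fourth spans 6 semitones.
A third spanning 6 semitones is doubly augmented (the major third is 4).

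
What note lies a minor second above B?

B up a major second is C#, so the target letter is C.
From B, a minor second is 1 semitone up: C.

C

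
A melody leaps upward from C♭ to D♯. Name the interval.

Counting letters C–D gives a second.
Cb→D# = 4 semitones, 2 wider than the major second (2), so doubly augmented.

doubly augmented second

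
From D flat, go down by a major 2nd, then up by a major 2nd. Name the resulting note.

A major second down from Db is Cb (letter C, 2 semitones down).
A major second up from Cb is Db (letter D, 2 semitones up).

Db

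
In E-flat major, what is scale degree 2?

Degree 2 takes the letter 1 step above E, which is F.
In major, degree 2 sits 2 semitones above the tonic. Eb + 2 semitones is pitch class 5, spelled on F as F.

F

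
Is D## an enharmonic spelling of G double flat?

D## is pitch class 4; Gbb is pitch class 5.
The pitch classes differ (4 vs. 5), so they are not enharmonic equivalents.

No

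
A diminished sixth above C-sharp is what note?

Ab

C up a major sixth is A, so the target letter is A.
From C#, a diminished sixth is 7 semitones up: Ab.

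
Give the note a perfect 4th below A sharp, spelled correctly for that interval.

A down a perfect fourth is E, so the target letter is E.
From A#, a perfect fourth is 5 semitones down: E#.

E#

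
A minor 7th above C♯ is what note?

A seventh above C lands on the letter B.
A minor seventh spans 10 semitones, so C# moves to pitch class 11. On the letter B that is B.

B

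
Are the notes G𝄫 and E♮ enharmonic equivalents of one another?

No

Gbb is pitch class 5; E is pitch class 4.
The pitch classes differ (5 vs. 4), so they are not enharmonic equivalents.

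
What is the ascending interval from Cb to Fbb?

The letter names run C→F, a span of 3 letter steps, so the interval is some kind of fourth.
Cb to Fbb is 4 semitones. A perfect fourth is 5, so 4 makes it diminished.

diminished fourth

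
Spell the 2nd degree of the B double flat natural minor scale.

The Bbb natural minor scale runs Bbb Cb Dbb Ebb Fb Gbb Abb.
Degree 2 is Cb.

Cb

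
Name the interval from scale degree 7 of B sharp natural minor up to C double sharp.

major third

Scale degree 7 of B# natural minor is A#.
A# up to C##: letters A→C make it a third; 4 semitones makes it major.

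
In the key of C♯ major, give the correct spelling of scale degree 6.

A#

The C# major scale runs C# D# E# F# G# A# B#.
Degree 6 is A#.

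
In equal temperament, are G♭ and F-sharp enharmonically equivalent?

Yes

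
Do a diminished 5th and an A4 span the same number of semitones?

A diminished fifth spans 6 semitones; an augmented fourth spans 6.
They are enharmonically equivalent.

Yes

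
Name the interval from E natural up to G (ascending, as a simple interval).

minor third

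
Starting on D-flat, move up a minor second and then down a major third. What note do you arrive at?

A minor second up from Db is Ebb (letter E, 1 semitone up).
A major third down from Ebb is Cbb (letter C, 4 semitones down).

Cbb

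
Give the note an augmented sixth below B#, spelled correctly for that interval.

D

B down a major sixth is D, so the target letter is D.
From B#, an augmented sixth is 10 semitones down: D.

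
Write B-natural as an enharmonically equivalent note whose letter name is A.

Plain A sits 2 semitones below B, so on the letter A the same pitch needs a double sharp: A##.

A##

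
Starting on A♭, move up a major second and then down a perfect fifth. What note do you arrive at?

A major second up from Ab is Bb (letter B, 2 semitones up).
A perfect fifth down from Bb is Eb (letter E, 7 semitones down).

Eb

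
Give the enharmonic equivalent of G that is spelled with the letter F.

F##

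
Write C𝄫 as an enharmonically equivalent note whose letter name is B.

Bb

Plain B sits 1 semitone above Cbb, so on the letter B the same pitch needs a flat: Bb.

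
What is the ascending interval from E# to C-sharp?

The letter names run E→C, a span of 5 letter steps, so the interval is some kind of sixth.
E# to C# is 8 semitones. A major sixth is 9, so 8 makes it minor.

minor sixth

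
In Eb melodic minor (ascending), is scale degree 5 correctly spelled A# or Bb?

Bb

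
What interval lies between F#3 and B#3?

Counting letters F–G–A–B gives a fourth.
F#→B# = 6 semitones, 1 wider than the perfect fourth (5), so augmented.

augmented fourth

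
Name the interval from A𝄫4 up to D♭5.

augmented fourth

The letter names run A→D, a span of 3 letter steps, so the interval is some kind of fourth.
Abb to Db is 6 semitones. A perfect fourth is 5, so 6 makes it augmented.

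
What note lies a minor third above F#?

A

A third above F lands on the letter A.
A minor third spans 3 semitones, so F# moves to pitch class 9. On the letter A that is A.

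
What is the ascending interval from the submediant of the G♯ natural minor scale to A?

perfect fourth

The submediant of G# natural minor is E.
E up to A: letters E→A make it a fourth; 5 semitones makes it perfect.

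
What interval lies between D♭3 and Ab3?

The letter names run D→A, a span of 4 letter steps, so the interval is some kind of fifth.
Db to Ab is 7 semitones. A perfect fifth is 7, so 7 makes it perfect.

perfect fifth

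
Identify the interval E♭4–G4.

The letter names run E→G, a span of 2 letter steps, so the interval is some kind of third.
Eb to G is 4 semitones. A major third is 4, so 4 makes it major.

major third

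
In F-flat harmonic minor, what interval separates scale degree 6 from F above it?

augmented third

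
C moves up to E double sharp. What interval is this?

doubly augmented third

The letter names run C→E, a span of 2 letter steps, so the interval is some kind of third.
C to E## is 6 semitones. A major third is 4, so 6 makes it doubly augmented.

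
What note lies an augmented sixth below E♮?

E down a major sixth is G, so the target letter is G.
From E, an augmented sixth is 10 semitones down: Gb.

Gb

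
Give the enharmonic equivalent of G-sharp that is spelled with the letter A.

G# is pitch class 8. The letter A alone is pitch class 9.
To reach pitch class 8 from A requires an offset of -1 semitone, i.e. flat: Ab.

Ab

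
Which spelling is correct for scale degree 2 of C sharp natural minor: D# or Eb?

Each scale degree takes a distinct letter name. Degree 2 of a scale on C must use the letter D.
D# and Eb are enharmonically the same pitch, but only D# uses the letter D, so it is the correct spelling here.

D#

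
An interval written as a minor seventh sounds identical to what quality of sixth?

augmented

A minor seventh spans 10 semitones.
A sixth spanning 10 semitones is augmented (the major sixth is 9).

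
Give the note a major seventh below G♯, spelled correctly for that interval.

A

A seventh below G lands on the letter A.
A major seventh spans 11 semitones, so G# moves to pitch class 9. On the letter A that is A.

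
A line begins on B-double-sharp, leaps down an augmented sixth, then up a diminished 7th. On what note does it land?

An augmented sixth down from B## is D# (letter D, 10 semitones down).
A diminished seventh up from D# is C (letter C, 9 semitones up).

C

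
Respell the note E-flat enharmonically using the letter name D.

D#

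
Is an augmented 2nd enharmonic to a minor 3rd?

Yes

An augmented second spans 3 semitones; a minor third spans 3.
They are enharmonically equivalent.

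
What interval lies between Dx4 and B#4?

minor sixth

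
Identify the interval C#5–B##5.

augmented seventh

The letter names run C→B, a span of 6 letter steps, so the interval is some kind of seventh.
C# to B## is 12 semitones. A major seventh is 11, so 12 makes it augmented.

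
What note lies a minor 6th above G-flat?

Ebb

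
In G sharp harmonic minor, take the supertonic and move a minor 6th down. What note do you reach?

The supertonic of G# harmonic minor is A#.
A minor sixth (8 semitones) below A# lands on the letter C, giving C##.

C##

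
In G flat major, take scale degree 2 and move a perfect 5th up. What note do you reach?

Scale degree 2 of Gb major is Ab.
A perfect fifth (7 semitones) above Ab lands on the letter E, giving Eb.

Eb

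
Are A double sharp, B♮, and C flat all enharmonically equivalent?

Yes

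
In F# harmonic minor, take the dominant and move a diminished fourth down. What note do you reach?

G##

The dominant of F# harmonic minor is C#.
A diminished fourth (4 semitones) below C# lands on the letter G, giving G##.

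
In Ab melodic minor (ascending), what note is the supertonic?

Degree 2 takes the letter 1 step above A, which is B.
In melodic minor (ascending), degree 2 sits 2 semitones above the tonic. Ab + 2 semitones is pitch class 10, spelled on B as Bb.

Bb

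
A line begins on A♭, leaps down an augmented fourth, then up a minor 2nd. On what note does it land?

An augmented fourth down from Ab is Ebb (letter E, 6 semitones down).
A minor second up from Ebb is Fbb (letter F, 1 semitone up).

Fbb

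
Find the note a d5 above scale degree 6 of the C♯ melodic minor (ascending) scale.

E

Scale degree 6 of C# melodic minor (ascending) is A#.
A diminished fifth (6 semitones) above A# lands on the letter E, giving E.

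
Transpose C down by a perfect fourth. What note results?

G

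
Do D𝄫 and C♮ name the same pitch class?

Dbb = pitch class 0 and C = pitch class 0 — the same pitch class, so they are enharmonic equivalents.

Yes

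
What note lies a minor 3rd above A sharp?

C#

A up a major third is C#, so the target letter is C.
From A#, a minor third is 3 semitones up: C#.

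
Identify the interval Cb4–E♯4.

The letter names run C→E, a span of 2 letter steps, so the interval is some kind of third.
Cb to E# is 6 semitones. A major third is 4, so 6 makes it doubly augmented.

doubly augmented third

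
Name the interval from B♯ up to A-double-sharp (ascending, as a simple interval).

Counting letters B–C–D–E–F–G–A gives a seventh.
B#→A## = 11 semitones, exactly the major seventh.

major seventh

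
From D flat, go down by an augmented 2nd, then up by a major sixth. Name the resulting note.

An augmented second down from Db is Cbb (letter C, 3 semitones down).
A major sixth up from Cbb is Abb (letter A, 9 semitones up).

Abb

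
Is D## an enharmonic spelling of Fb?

Yes

D## is pitch class 4; Fb is pitch class 4.
All spellings map to pitch class 4, so they are enharmonically equivalent.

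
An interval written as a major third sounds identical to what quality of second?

A major third spans 4 semitones.
A second spanning 4 semitones is doubly augmented (the major second is 2).

doubly augmented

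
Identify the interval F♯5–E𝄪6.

augmented seventh

The letter names run F→E, a span of 6 letter steps, so the interval is some kind of seventh.
F# to E## is 12 semitones. A major seventh is 11, so 12 makes it augmented.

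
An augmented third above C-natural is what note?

E#

A third above C lands on the letter E.
An augmented third spans 5 semitones, so C moves to pitch class 5. On the letter E that is E#.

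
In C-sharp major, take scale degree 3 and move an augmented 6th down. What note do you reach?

Scale degree 3 of C# major is E#.
An augmented sixth (10 semitones) below E# lands on the letter G, giving G.

G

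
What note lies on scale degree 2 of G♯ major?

A#

The G# major scale runs G# A# B# C# D# E# F##.
Degree 2 is A#.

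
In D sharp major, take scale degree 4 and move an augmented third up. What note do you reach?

B##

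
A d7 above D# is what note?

D up a major seventh is C#, so the target letter is C.
From D#, a diminished seventh is 9 semitones up: C.

C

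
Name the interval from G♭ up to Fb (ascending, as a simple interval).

The letter names run G→F, a span of 6 letter steps, so the interval is some kind of seventh.
Gb to Fb is 10 semitones. A major seventh is 11, so 10 makes it minor.

minor seventh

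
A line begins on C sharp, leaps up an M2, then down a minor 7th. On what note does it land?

E#

A major second up from C# is D# (letter D, 2 semitones up).
A minor seventh down from D# is E# (letter E, 10 semitones down).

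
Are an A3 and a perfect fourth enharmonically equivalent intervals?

An augmented third spans 5 semitones; a perfect fourth spans 5.
They are enharmonically equivalent.

Yes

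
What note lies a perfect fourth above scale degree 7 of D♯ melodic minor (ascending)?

Scale degree 7 of D# melodic minor (ascending) is C##.
A perfect fourth (5 semitones) above C## lands on the letter F, giving F##.

F##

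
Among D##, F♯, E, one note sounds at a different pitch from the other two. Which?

In 12-tone equal temperament, enharmonic equivalents share a pitch class. D## is pitch class 4; F# is pitch class 6; E is pitch class 4.
D## and E share pitch class 4, while F# is pitch class 6.

F#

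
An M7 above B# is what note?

A seventh above B lands on the letter A.
A major seventh spans 11 semitones, so B# moves to pitch class 11. On the letter A that is A##.

A##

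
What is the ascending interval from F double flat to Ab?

augmented third

The letter names run F→A, a span of 2 letter steps, so the interval is some kind of third.
Fbb to Ab is 5 semitones. A major third is 4, so 5 makes it augmented.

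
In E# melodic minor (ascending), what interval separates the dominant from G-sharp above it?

minor sixth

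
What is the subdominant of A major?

Degree 4 takes the letter 3 steps above A, which is D.
In major, degree 4 sits 5 semitones above the tonic. A + 5 semitones is pitch class 2, spelled on D as D.

D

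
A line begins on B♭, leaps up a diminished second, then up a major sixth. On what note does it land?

Abb

A diminished second up from Bb is Cbb (letter C, 0 semitones up).
A major sixth up from Cbb is Abb (letter A, 9 semitones up).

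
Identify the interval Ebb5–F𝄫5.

The letter names run E→F, a span of 1 letter step, so the interval is some kind of second.
Ebb to Fbb is 1 semitone. A major second is 2, so 1 makes it minor.

minor second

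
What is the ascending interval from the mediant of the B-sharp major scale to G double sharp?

perfect fourth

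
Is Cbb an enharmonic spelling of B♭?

Cbb = pitch class 10 and Bb = pitch class 10 — the same pitch class, so they are enharmonic equivalents.

Yes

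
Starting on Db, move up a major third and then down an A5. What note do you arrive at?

A major third up from Db is F (letter F, 4 semitones up).
An augmented fifth down from F is Bbb (letter B, 8 semitones down).

Bbb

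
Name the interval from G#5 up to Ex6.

The letter names run G→E, a span of 5 letter steps, so the interval is some kind of sixth.
G# to E## is 10 semitones. A major sixth is 9, so 10 makes it augmented.

augmented sixth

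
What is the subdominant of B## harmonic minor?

E##

Degree 4 takes the letter 3 steps above B, which is E.
In harmonic minor, degree 4 sits 5 semitones above the tonic. B## + 5 semitones is pitch class 6, spelled on E as E##.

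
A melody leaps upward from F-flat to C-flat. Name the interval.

perfect fifth

Counting letters F–G–A–B–C gives a fifth.
Fb→Cb = 7 semitones, exactly the perfect fifth.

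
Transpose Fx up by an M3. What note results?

A##

A third above F lands on the letter A.
A major third spans 4 semitones, so F## moves to pitch class 11. On the letter A that is A##.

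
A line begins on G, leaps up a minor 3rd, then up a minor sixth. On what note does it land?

A minor third up from G is Bb (letter B, 3 semitones up).
A minor sixth up from Bb is Gb (letter G, 8 semitones up).

Gb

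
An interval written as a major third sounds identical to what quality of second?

doubly augmented

A major third spans 4 semitones.
A second spanning 4 semitones is doubly augmented (the major second is 2).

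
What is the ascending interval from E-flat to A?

augmented fourth

Counting letters E–F–G–A gives a fourth.
Eb→A = 6 semitones, 1 wider than the perfect fourth (5), so augmented.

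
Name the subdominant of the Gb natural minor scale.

Cb

The Gb natural minor scale runs Gb Ab Bbb Cb Db Ebb Fb.
Degree 4 is Cb.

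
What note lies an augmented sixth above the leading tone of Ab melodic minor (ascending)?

E#

The leading tone of Ab melodic minor (ascending) is G.
An augmented sixth (10 semitones) above G lands on the letter E, giving E#.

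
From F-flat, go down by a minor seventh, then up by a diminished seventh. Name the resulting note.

A minor seventh down from Fb is Gb (letter G, 10 semitones down).
A diminished seventh up from Gb is Fbb (letter F, 9 semitones up).

Fbb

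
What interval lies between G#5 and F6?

The letter names run G→F, a span of 6 letter steps, so the interval is some kind of seventh.
G# to F is 9 semitones. A major seventh is 11, so 9 makes it diminished.

diminished seventh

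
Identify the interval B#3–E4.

diminished fourth

Counting letters B–C–D–E gives a fourth.
B#→E = 4 semitones, 1 narrower than the perfect fourth (5), so diminished.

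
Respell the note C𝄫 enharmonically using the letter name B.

Plain B sits 1 semitone above Cbb, so on the letter B the same pitch needs a flat: Bb.

Bb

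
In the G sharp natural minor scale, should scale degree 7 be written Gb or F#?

Each scale degree takes a distinct letter name. Degree 7 of a scale on G must use the letter F.
F# and Gb are enharmonically the same pitch, but only F# uses the letter F, so it is the correct spelling here.

F#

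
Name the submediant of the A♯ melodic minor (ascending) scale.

F##

The A# melodic minor (ascending) scale runs A# B# C# D# E# F## G##.
Degree 6 is F##.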